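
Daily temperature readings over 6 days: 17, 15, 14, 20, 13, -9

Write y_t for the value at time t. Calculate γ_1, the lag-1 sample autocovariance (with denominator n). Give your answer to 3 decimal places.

4.759

Mean ȳ = (17 + 15 + 14 + 20 + 13 − 9)/6 = 11.6667
Deviations: 5.3333, 3.3333, 2.3333, 8.3333, 1.3333, -20.6667
Σ_{t=1}^{5}(y_t−ȳ)(y_{t+1}−ȳ) = 28.5556
γ_1 = 28.5556 / 6 = 4.759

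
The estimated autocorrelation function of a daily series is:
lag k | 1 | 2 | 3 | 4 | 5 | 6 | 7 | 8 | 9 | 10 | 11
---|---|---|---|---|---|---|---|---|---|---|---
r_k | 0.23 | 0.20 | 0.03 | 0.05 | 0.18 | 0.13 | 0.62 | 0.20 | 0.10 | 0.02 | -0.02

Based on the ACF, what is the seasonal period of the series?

The largest autocorrelation is r_7 = 0.62; the remaining lags stay at or below 0.23. The elevated value at lag 1 (0.23), dropping to 0.20 at lag 2, reflects decaying short-term dependence rather than seasonality.
The dominant spike at lag 7 indicates a seasonal period of 7.

7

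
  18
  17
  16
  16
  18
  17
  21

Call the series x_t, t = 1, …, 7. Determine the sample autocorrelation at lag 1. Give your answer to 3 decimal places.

Mean x̄ = (18 + 17 + 16 + 16 + 18 + 17 + 21)/7 = 17.5714
Deviations from mean: 0.4286, -0.5714, -1.5714, -1.5714, 0.4286, -0.5714, 3.4286
Σ(x_t−x̄)(x_{t+1}−x̄) = (-0.2449) + (0.8980) + (2.4694) + (-0.6735) + (-0.2449) + (-1.9592) = 0.2449
Denominator Σ(x_t−x̄)² = 17.7143
r_1 = 0.2449 / 17.7143 = 0.014

0.014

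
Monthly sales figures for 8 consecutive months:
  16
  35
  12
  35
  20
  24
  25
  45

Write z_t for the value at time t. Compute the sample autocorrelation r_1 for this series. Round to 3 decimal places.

-0.465

Mean z̄ = (16 + 35 + 12 + 35 + 20 + 24 + 25 + 45)/8 = 26.5000
Numerator Σ_{t=1}^{7}(z_t−z̄)(z_{t+1}−z̄) = -398.7500
Denominator Σ(z_t−z̄)² = 858.0000
r_1 = -398.7500 / 858.0000 = -0.465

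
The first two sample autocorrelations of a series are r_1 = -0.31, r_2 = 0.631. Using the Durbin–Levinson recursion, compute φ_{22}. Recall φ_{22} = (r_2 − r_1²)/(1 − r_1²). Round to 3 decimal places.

φ_{22} = (r_2 − r_1²) / (1 − r_1²)
r_1² = (-0.31)² = 0.0961
Numerator = 0.631 − 0.0961 = 0.5349; denominator = 1 − 0.0961 = 0.9039
φ_{22} = 0.5349 / 0.9039 = 0.592

0.592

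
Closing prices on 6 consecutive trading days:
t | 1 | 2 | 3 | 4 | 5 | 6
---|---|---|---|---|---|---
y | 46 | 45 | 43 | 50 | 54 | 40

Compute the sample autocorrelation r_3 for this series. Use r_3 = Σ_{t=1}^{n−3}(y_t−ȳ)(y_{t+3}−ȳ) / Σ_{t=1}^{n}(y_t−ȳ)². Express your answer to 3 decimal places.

0.077

Mean ȳ = (46 + 45 + 43 + 50 + 54 + 40)/6 = 46.3333
Deviations from mean: -0.3333, -1.3333, -3.3333, 3.6667, 7.6667, -6.3333
Σ(y_t−ȳ)(y_{t+3}−ȳ) = (-1.2222) + (-10.2222) + (21.1111) = 9.6667
Denominator Σ(y_t−ȳ)² = 125.3333
r_3 = 9.6667 / 125.3333 = 0.077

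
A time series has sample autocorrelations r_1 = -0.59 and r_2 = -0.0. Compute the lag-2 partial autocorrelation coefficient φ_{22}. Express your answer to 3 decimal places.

-0.534

φ_{22} = (r_2 − r_1²) / (1 − r_1²)
r_1² = (-0.59)² = 0.3481
Numerator = -0.0 − 0.3481 = -0.3481; denominator = 1 − 0.3481 = 0.6519
φ_{22} = -0.3481 / 0.6519 = -0.534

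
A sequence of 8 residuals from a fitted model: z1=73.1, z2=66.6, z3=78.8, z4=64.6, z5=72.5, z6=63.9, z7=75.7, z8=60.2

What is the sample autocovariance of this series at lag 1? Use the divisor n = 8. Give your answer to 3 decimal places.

-25.810

Mean z̄ = (73.1 + 66.6 + 78.8 + 64.6 + 72.5 + 63.9 + 75.7 + 60.2)/8 = 69.4250
Σ_{t=1}^{7}(z_t−z̄)(z_{t+1}−z̄) = -206.4831
γ_1 = -206.4831 / 8 = -25.810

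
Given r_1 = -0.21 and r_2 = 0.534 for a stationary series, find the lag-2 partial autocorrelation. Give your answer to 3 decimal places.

φ_{22} = (r_2 − r_1²) / (1 − r_1²)
r_1² = (-0.21)² = 0.0441
Numerator = 0.534 − 0.0441 = 0.4899; denominator = 1 − 0.0441 = 0.9559
φ_{22} = 0.4899 / 0.9559 = 0.513

0.513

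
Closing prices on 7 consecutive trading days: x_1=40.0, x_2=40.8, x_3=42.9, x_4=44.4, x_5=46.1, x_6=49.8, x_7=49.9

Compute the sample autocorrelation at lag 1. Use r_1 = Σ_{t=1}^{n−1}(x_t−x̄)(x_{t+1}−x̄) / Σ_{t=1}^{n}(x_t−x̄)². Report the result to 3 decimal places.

Mean x̄ = (40.0 + 40.8 + 42.9 + 44.4 + 46.1 + 49.8 + 49.9)/7 = 44.8429
Σ(x_t−x̄)(x_{t+1}−x̄) = (19.5790) + (7.8547) + (0.8604) + (-0.5567) + (6.2318) + (25.0690) = 59.0382
Denominator Σ(x_t−x̄)² = 95.4971
r_1 = 59.0382 / 95.4971 = 0.618

0.618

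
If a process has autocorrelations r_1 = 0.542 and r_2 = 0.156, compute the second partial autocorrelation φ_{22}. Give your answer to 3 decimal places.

-0.195

φ_{22} = (r_2 − r_1²) / (1 − r_1²)
r_1² = (0.542)² = 0.293764
Numerator = 0.156 − 0.2938 = -0.1378; denominator = 1 − 0.2938 = 0.7062
φ_{22} = -0.1378 / 0.7062 = -0.195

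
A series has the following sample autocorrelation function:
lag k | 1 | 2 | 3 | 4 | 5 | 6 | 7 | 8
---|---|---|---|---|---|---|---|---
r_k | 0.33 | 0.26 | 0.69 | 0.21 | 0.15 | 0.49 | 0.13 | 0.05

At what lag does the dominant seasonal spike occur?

3

The largest autocorrelation is r_3 = 0.69, with a weaker echo at lag 6 (0.49); the remaining lags stay at or below 0.33. The elevated value at lag 1 (0.33), dropping to 0.26 at lag 2, reflects decaying short-term dependence rather than seasonality.
The dominant spike at lag 3 indicates a seasonal period of 3.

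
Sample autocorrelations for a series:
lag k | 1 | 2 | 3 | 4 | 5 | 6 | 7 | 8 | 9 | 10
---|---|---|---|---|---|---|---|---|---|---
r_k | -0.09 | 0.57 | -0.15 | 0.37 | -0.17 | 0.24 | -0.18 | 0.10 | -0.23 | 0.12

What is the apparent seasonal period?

The largest autocorrelation is r_2 = 0.57, with weaker echoes at lags 4 (0.37) and 6 (0.24); the remaining lags stay at or below 0.12.
The dominant spike at lag 2 indicates a seasonal period of 2.

2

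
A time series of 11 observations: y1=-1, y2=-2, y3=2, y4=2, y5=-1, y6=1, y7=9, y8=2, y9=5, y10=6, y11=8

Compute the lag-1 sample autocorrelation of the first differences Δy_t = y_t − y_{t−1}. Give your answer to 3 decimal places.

-0.497

First differences Δy: -1, 4, 0, -3, 2, 8, -7, 3, 1, 2
Mean of differences = 0.9000
Numerator Σ(Δy_t−Δȳ)(Δy_{t+1}−Δȳ) = -74.0100
Denominator Σ(Δy_t−Δȳ)² = 148.9000
r_1(Δy) = -74.0100 / 148.9000 = -0.497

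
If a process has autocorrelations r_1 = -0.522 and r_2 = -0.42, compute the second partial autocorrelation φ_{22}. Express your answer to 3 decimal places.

φ_{22} = (r_2 − r_1²) / (1 − r_1²)
r_1² = (-0.522)² = 0.272484
Numerator = -0.42 − 0.2725 = -0.6925; denominator = 1 − 0.2725 = 0.7275
φ_{22} = -0.6925 / 0.7275 = -0.952

-0.952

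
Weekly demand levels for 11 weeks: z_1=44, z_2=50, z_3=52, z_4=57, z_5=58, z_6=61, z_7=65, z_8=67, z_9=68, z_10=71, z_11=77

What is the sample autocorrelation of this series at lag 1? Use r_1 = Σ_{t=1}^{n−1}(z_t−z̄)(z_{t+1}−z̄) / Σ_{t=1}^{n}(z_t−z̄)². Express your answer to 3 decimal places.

Mean z̄ = (44 + 50 + 52 + 57 + 58 + 61 + 65 + 67 + 68 + 71 + 77)/11 = 60.9091
Numerator Σ_{t=1}^{10}(z_t−z̄)(z_{t+1}−z̄) = 629.9917
Denominator Σ(z_t−z̄)² = 972.9091
r_1 = 629.9917 / 972.9091 = 0.648

0.648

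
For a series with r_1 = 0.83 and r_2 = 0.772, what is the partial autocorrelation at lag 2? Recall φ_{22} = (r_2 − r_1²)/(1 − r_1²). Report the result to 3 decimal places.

φ_{22} = (r_2 − r_1²) / (1 − r_1²)
r_1² = (0.83)² = 0.6889
Numerator = 0.772 − 0.6889 = 0.0831; denominator = 1 − 0.6889 = 0.3111
φ_{22} = 0.0831 / 0.3111 = 0.267

0.267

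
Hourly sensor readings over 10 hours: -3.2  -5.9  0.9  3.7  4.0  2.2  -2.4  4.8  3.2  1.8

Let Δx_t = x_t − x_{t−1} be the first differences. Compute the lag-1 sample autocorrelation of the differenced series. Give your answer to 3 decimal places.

-0.276

First differences Δx: -2.7, 6.8, 2.8, 0.3, -1.8, -4.6, 7.2, -1.6, -1.4
Mean of differences = 0.5556
Numerator Σ(Δx_t−Δx̄)(Δx_{t+1}−Δx̄) = -38.5042
Denominator Σ(Δx_t−Δx̄)² = 139.4422
r_1(Δx) = -38.5042 / 139.4422 = -0.276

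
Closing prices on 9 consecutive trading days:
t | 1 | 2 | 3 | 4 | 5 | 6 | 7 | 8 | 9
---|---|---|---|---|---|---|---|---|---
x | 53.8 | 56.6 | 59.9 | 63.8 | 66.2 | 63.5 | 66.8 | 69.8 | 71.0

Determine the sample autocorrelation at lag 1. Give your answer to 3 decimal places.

Mean x̄ = (53.8 + 56.6 + 59.9 + 63.8 + 66.2 + 63.5 + 66.8 + 69.8 + 71.0)/9 = 63.4889
Numerator Σ_{t=1}^{8}(x_t−x̄)(x_{t+1}−x̄) = 159.5632
Denominator Σ(x_t−x̄)² = 268.8689
r_1 = 159.5632 / 268.8689 = 0.593

0.593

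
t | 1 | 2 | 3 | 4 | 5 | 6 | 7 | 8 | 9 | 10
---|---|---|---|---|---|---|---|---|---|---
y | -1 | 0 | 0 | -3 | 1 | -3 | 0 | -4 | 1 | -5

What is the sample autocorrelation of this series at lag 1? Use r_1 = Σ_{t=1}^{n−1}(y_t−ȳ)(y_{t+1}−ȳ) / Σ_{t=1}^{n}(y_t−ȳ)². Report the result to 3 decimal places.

-0.664

Mean ȳ = (-1 + 0 + 0 − 3 + 1 − 3 + 0 − 4 + 1 − 5)/10 = -1.4000
Numerator Σ_{t=1}^{9}(y_t−ȳ)(y_{t+1}−ȳ) = -28.1600
Denominator Σ(y_t−ȳ)² = 42.4000
r_1 = -28.1600 / 42.4000 = -0.664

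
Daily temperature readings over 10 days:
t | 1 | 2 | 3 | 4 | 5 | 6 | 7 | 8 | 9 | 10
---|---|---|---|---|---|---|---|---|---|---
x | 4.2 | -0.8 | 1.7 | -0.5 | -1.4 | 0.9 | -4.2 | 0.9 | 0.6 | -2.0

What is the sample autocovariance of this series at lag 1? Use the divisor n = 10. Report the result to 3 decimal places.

-1.452

Mean x̄ = (4.2 − 0.8 + 1.7 − 0.5 − 1.4 + 0.9 − 4.2 + 0.9 + 0.6 − 2.0)/10 = -0.0600
Σ_{t=1}^{9}(x_t−x̄)(x_{t+1}−x̄) = -14.5216
γ_1 = -14.5216 / 10 = -1.452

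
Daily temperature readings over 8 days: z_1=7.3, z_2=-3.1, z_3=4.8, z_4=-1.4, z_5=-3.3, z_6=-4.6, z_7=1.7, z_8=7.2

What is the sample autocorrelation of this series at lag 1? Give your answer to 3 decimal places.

-0.090

Mean z̄ = (7.3 − 3.1 + 4.8 − 1.4 − 3.3 − 4.6 + 1.7 + 7.2)/8 = 1.0750
Deviations from mean: 6.2250, -4.1750, 3.7250, -2.4750, -4.3750, -5.6750, 0.6250, 6.1250
Numerator Σ_{t=1}^{7}(z_t−z̄)(z_{t+1}−z̄) = -14.8231
Denominator Σ(z_t−z̄)² = 165.4350
r_1 = -14.8231 / 165.4350 = -0.090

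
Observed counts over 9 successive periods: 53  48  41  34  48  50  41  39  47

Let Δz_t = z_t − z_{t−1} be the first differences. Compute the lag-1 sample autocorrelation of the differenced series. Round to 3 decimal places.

-0.020

First differences Δz: -5, -7, -7, 14, 2, -9, -2, 8
Mean of differences = -0.7500
Numerator Σ(Δz_t−Δz̄)(Δz_{t+1}−Δz̄) = -9.3125
Denominator Σ(Δz_t−Δz̄)² = 467.5000
r_1(Δz) = -9.3125 / 467.5000 = -0.020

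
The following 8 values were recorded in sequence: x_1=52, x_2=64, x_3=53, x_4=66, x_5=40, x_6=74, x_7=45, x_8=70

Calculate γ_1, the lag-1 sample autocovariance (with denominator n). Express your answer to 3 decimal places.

Mean x̄ = (52 + 64 + 53 + 66 + 40 + 74 + 45 + 70)/8 = 58.0000
Deviations: -6.0000, 6.0000, -5.0000, 8.0000, -18.0000, 16.0000, -13.0000, 12.0000
Σ_{t=1}^{7}(x_t−x̄)(x_{t+1}−x̄) = -902.0000
γ_1 = -902.0000 / 8 = -112.750

-112.750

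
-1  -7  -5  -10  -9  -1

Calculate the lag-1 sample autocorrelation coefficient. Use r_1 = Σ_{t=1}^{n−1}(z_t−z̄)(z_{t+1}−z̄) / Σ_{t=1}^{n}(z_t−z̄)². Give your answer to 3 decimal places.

-0.129

Mean z̄ = (-1 − 7 − 5 − 10 − 9 − 1)/6 = -5.5000
Deviations from mean: 4.5000, -1.5000, 0.5000, -4.5000, -3.5000, 4.5000
Σ(z_t−z̄)(z_{t+1}−z̄) = (-6.7500) + (-0.7500) + (-2.2500) + (15.7500) + (-15.7500) = -9.7500
Denominator Σ(z_t−z̄)² = 75.5000
r_1 = -9.7500 / 75.5000 = -0.129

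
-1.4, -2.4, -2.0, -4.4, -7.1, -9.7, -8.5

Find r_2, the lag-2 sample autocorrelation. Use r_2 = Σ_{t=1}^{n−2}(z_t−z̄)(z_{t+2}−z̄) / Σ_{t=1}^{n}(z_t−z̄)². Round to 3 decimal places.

Mean z̄ = (-1.4 − 2.4 − 2.0 − 4.4 − 7.1 − 9.7 − 8.5)/7 = -5.0714
Deviations from mean: 3.6714, 2.6714, 3.0714, 0.6714, -2.0286, -4.6286, -3.4286
Σ(z_t−z̄)(z_{t+2}−z̄) = (11.2765) + (1.7937) + (-6.2306) + (-3.1078) + (6.9551) = 10.6869
Denominator Σ(z_t−z̄)² = 67.7943
r_2 = 10.6869 / 67.7943 = 0.158

0.158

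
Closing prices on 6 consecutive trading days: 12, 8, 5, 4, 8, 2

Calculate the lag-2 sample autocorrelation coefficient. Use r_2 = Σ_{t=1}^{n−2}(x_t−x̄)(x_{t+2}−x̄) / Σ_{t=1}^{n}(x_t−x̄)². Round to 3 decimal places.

Mean x̄ = (12 + 8 + 5 + 4 + 8 + 2)/6 = 6.5000
Σ(x_t−x̄)(x_{t+2}−x̄) = (-8.2500) + (-3.7500) + (-2.2500) + (11.2500) = -3.0000
Denominator Σ(x_t−x̄)² = 63.5000
r_2 = -3.0000 / 63.5000 = -0.047

-0.047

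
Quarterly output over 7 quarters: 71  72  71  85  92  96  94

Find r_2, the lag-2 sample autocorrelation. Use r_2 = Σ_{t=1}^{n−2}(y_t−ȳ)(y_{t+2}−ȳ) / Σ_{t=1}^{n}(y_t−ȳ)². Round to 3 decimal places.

Mean ȳ = (71 + 72 + 71 + 85 + 92 + 96 + 94)/7 = 83.0000
Numerator Σ_{t=1}^{5}(y_t−ȳ)(y_{t+2}−ȳ) = 139.0000
Denominator Σ(y_t−ȳ)² = 784.0000
r_2 = 139.0000 / 784.0000 = 0.177

0.177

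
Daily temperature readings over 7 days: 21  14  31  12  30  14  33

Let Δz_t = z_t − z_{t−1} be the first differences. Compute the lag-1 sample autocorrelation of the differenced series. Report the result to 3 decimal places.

First differences Δz: -7, 17, -19, 18, -16, 19
Mean of differences = 2.0000
Numerator Σ(Δz_t−Δz̄)(Δz_{t+1}−Δz̄) = -1380.0000
Denominator Σ(Δz_t−Δz̄)² = 1616.0000
r_1(Δz) = -1380.0000 / 1616.0000 = -0.854

-0.854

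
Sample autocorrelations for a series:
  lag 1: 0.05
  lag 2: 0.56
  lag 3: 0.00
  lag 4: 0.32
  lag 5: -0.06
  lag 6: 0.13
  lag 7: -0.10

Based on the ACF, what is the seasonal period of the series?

2

The largest autocorrelation is r_2 = 0.56, with a weaker echo at lag 4 (0.32); the remaining lags stay at or below 0.13.
The dominant spike at lag 2 indicates a seasonal period of 2.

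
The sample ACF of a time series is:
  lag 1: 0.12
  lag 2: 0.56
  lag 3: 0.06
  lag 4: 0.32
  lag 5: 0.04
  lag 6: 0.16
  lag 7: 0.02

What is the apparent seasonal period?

2

The largest autocorrelation is r_2 = 0.56, with weaker echoes at lags 4 (0.32) and 6 (0.16); the remaining lags stay at or below 0.12.
The dominant spike at lag 2 indicates a seasonal period of 2.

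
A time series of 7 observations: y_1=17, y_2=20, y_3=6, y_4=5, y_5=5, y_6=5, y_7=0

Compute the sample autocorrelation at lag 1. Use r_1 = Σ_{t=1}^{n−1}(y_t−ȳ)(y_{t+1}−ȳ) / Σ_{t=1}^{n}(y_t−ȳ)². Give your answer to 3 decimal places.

0.412

Mean ȳ = (17 + 20 + 6 + 5 + 5 + 5 + 0)/7 = 8.2857
Deviations from mean: 8.7143, 11.7143, -2.2857, -3.2857, -3.2857, -3.2857, -8.2857
Σ(y_t−ȳ)(y_{t+1}−ȳ) = (102.0816) + (-26.7755) + (7.5102) + (10.7959) + (10.7959) + (27.2245) = 131.6327
Denominator Σ(y_t−ȳ)² = 319.4286
r_1 = 131.6327 / 319.4286 = 0.412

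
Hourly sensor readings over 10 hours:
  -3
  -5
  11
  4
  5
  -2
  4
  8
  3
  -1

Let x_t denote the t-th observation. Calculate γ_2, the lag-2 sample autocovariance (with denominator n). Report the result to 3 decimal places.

Mean x̄ = (-3 − 5 + 11 + 4 + 5 − 2 + 4 + 8 + 3 − 1)/10 = 2.4000
Σ_{t=1}^{8}(x_t−x̄)(x_{t+2}−x̄) = -81.5200
γ_2 = -81.5200 / 10 = -8.152

-8.152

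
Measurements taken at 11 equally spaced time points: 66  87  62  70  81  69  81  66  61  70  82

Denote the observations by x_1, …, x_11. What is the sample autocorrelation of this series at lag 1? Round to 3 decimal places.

Mean x̄ = (66 + 87 + 62 + 70 + 81 + 69 + 81 + 66 + 61 + 70 + 82)/11 = 72.2727
Numerator Σ_{t=1}^{10}(x_t−x̄)(x_{t+1}−x̄) = -277.8017
Denominator Σ(x_t−x̄)² = 796.1818
r_1 = -277.8017 / 796.1818 = -0.349

-0.349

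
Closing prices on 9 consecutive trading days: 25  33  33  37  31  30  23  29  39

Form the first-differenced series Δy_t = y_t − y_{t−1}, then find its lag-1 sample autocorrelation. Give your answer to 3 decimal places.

0.039

First differences Δy: 8, 0, 4, -6, -1, -7, 6, 10
Mean of differences = 1.7500
Numerator Σ(Δy_t−Δȳ)(Δy_{t+1}−Δȳ) = 10.9375
Denominator Σ(Δy_t−Δȳ)² = 277.5000
r_1(Δy) = 10.9375 / 277.5000 = 0.039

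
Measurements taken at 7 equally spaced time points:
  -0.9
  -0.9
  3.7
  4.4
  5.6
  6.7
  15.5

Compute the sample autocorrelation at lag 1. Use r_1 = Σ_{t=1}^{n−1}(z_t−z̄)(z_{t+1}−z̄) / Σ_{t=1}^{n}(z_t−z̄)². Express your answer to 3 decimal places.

0.330

Mean z̄ = (-0.9 − 0.9 + 3.7 + 4.4 + 5.6 + 6.7 + 15.5)/7 = 4.8714
Deviations from mean: -5.7714, -5.7714, -1.1714, -0.4714, 0.7286, 1.8286, 10.6286
Numerator Σ_{t=1}^{6}(z_t−z̄)(z_{t+1}−z̄) = 61.0463
Denominator Σ(z_t−z̄)² = 185.0543
r_1 = 61.0463 / 185.0543 = 0.330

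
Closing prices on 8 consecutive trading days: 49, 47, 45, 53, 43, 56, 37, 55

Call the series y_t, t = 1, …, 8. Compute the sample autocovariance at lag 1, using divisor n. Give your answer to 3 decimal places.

Mean ȳ = (49 + 47 + 45 + 53 + 43 + 56 + 37 + 55)/8 = 48.1250
Σ_{t=1}^{7}(y_t−ȳ)(y_{t+1}−ȳ) = -242.1406
γ_1 = -242.1406 / 8 = -30.268

-30.268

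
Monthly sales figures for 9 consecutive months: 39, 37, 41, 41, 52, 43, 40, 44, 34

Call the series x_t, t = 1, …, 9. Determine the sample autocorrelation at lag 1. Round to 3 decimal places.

Mean x̄ = (39 + 37 + 41 + 41 + 52 + 43 + 40 + 44 + 34)/9 = 41.2222
Numerator Σ_{t=1}^{8}(x_t−x̄)(x_{t+1}−x̄) = 1.5062
Denominator Σ(x_t−x̄)² = 203.5556
r_1 = 1.5062 / 203.5556 = 0.007

0.007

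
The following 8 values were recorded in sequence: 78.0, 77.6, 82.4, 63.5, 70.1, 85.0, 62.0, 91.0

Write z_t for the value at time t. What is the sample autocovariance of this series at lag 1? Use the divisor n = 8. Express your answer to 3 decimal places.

Mean z̄ = (78.0 + 77.6 + 82.4 + 63.5 + 70.1 + 85.0 + 62.0 + 91.0)/8 = 76.2000
Deviations: 1.8000, 1.4000, 6.2000, -12.7000, -6.1000, 8.8000, -14.2000, 14.8000
Σ_{t=1}^{7}(z_t−z̄)(z_{t+1}−z̄) = -378.8700
γ_1 = -378.8700 / 8 = -47.359

-47.359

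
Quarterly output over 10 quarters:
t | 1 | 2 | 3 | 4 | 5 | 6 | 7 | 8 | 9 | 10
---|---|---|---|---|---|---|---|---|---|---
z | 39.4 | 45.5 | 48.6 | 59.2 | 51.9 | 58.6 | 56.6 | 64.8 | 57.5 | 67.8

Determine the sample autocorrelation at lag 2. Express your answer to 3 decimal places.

Mean z̄ = (39.4 + 45.5 + 48.6 + 59.2 + 51.9 + 58.6 + 56.6 + 64.8 + 57.5 + 67.8)/10 = 54.9900
Numerator Σ_{t=1}^{8}(z_t−z̄)(z_{t+2}−z̄) = 254.7568
Denominator Σ(z_t−z̄)² = 683.4690
r_2 = 254.7568 / 683.4690 = 0.373

0.373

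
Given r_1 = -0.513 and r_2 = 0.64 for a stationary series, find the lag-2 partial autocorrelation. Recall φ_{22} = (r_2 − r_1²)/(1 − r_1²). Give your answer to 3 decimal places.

φ_{22} = (r_2 − r_1²) / (1 − r_1²)
r_1² = (-0.513)² = 0.263169
Numerator = 0.64 − 0.2632 = 0.3768; denominator = 1 − 0.2632 = 0.7368
φ_{22} = 0.3768 / 0.7368 = 0.511

0.511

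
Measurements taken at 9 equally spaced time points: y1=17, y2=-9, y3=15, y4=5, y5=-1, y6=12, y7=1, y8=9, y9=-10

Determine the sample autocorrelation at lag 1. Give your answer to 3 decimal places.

-0.587

Mean ȳ = (17 − 9 + 15 + 5 − 1 + 12 + 1 + 9 − 10)/9 = 4.3333
Numerator Σ_{t=1}^{8}(y_t−ȳ)(y_{t+1}−ȳ) = -456.4444
Denominator Σ(y_t−ȳ)² = 778.0000
r_1 = -456.4444 / 778.0000 = -0.587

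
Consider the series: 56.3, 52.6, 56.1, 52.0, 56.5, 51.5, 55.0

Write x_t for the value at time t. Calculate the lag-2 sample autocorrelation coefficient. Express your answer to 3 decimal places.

0.681

Mean x̄ = (56.3 + 52.6 + 56.1 + 52.0 + 56.5 + 51.5 + 55.0)/7 = 54.2857
Σ(x_t−x̄)(x_{t+2}−x̄) = (3.6545) + (3.8531) + (4.0173) + (6.3673) + (1.5816) = 19.4739
Denominator Σ(x_t−x̄)² = 28.5886
r_2 = 19.4739 / 28.5886 = 0.681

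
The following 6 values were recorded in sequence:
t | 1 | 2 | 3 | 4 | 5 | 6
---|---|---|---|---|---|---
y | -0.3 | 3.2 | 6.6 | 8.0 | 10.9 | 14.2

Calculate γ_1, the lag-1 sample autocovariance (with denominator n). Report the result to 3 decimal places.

Mean ȳ = (-0.3 + 3.2 + 6.6 + 8.0 + 10.9 + 14.2)/6 = 7.1000
Deviations: -7.4000, -3.9000, -0.5000, 0.9000, 3.8000, 7.1000
Σ_{t=1}^{5}(y_t−ȳ)(y_{t+1}−ȳ) = 60.7600
γ_1 = 60.7600 / 6 = 10.127

10.127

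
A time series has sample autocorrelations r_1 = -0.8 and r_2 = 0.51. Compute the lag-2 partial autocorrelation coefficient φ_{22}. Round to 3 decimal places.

-0.361

φ_{22} = (r_2 − r_1²) / (1 − r_1²)
r_1² = (-0.8)² = 0.64
Numerator = 0.51 − 0.6400 = -0.1300; denominator = 1 − 0.6400 = 0.3600
φ_{22} = -0.1300 / 0.3600 = -0.361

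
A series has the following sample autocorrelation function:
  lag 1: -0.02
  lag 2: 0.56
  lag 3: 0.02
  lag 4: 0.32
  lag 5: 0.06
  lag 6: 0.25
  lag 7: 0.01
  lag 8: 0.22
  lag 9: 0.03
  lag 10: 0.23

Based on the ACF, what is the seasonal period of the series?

2

The largest autocorrelation is r_2 = 0.56, with weaker echoes at lags 4 (0.32), 6 (0.25), 8 (0.22) and 10 (0.23); the remaining lags stay at or below 0.06.
The dominant spike at lag 2 indicates a seasonal period of 2.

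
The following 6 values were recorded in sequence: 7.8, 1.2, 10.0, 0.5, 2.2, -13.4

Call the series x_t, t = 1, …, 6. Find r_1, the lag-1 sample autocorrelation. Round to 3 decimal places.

-0.069

Mean x̄ = (7.8 + 1.2 + 10.0 + 0.5 + 2.2 − 13.4)/6 = 1.3833
Deviations from mean: 6.4167, -0.1833, 8.6167, -0.8833, 0.8167, -14.7833
Σ(x_t−x̄)(x_{t+1}−x̄) = (-1.1764) + (-1.5797) + (-7.6114) + (-0.7214) + (-12.0731) = -23.1619
Denominator Σ(x_t−x̄)² = 335.4483
r_1 = -23.1619 / 335.4483 = -0.069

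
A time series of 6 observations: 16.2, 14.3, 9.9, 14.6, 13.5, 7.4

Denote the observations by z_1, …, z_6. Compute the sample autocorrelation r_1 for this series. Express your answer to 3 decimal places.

Mean z̄ = (16.2 + 14.3 + 9.9 + 14.6 + 13.5 + 7.4)/6 = 12.6500
Σ(z_t−z̄)(z_{t+1}−z̄) = (5.8575) + (-4.5375) + (-5.3625) + (1.6575) + (-4.4625) = -6.8475
Denominator Σ(z_t−z̄)² = 54.9750
r_1 = -6.8475 / 54.9750 = -0.125

-0.125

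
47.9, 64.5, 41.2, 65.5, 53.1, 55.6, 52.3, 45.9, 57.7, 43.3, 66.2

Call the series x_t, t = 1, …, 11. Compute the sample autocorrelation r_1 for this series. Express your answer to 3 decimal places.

-0.690

Mean x̄ = (47.9 + 64.5 + 41.2 + 65.5 + 53.1 + 55.6 + 52.3 + 45.9 + 57.7 + 43.3 + 66.2)/11 = 53.9273
Numerator Σ_{t=1}^{10}(x_t−x̄)(x_{t+1}−x̄) = -546.9971
Denominator Σ(x_t−x̄)² = 792.3818
r_1 = -546.9971 / 792.3818 = -0.690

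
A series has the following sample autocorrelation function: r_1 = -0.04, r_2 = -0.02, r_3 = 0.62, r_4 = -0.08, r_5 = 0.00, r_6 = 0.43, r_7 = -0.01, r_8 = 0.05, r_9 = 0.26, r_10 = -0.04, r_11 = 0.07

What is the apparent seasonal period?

3

The largest autocorrelation is r_3 = 0.62, with weaker echoes at lags 6 (0.43) and 9 (0.26); the remaining lags stay at or below 0.07.
The dominant spike at lag 3 indicates a seasonal period of 3.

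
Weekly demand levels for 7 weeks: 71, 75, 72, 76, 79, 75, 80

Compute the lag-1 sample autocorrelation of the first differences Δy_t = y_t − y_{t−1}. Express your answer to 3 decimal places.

-0.597

First differences Δy: 4, -3, 4, 3, -4, 5
Mean of differences = 1.5000
Numerator Σ(Δy_t−Δȳ)(Δy_{t+1}−Δȳ) = -46.2500
Denominator Σ(Δy_t−Δȳ)² = 77.5000
r_1(Δy) = -46.2500 / 77.5000 = -0.597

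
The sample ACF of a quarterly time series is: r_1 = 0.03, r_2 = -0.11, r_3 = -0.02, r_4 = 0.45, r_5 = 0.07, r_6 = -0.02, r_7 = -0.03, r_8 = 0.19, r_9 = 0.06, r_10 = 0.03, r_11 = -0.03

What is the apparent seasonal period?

The largest autocorrelation is r_4 = 0.45, with a weaker echo at lag 8 (0.19); the remaining lags stay at or below 0.07.
The dominant spike at lag 4 indicates a seasonal period of 4.

4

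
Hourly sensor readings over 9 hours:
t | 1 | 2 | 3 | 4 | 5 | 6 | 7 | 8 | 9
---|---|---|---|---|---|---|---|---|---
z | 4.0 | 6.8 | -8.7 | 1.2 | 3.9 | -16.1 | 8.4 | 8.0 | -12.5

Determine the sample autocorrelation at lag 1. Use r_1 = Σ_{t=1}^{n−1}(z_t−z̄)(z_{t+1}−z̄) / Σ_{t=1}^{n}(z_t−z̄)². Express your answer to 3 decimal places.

-0.380

Mean z̄ = (4.0 + 6.8 − 8.7 + 1.2 + 3.9 − 16.1 + 8.4 + 8.0 − 12.5)/9 = -0.5556
Numerator Σ_{t=1}^{8}(z_t−z̄)(z_{t+1}−z̄) = -266.9142
Denominator Σ(z_t−z̄)² = 701.8222
r_1 = -266.9142 / 701.8222 = -0.380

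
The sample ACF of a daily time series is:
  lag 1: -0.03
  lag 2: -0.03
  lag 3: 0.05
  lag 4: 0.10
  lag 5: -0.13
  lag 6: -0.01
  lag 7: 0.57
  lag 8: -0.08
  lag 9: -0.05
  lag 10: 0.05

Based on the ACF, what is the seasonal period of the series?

The largest autocorrelation is r_7 = 0.57; the remaining lags stay at or below 0.10.
The dominant spike at lag 7 indicates a seasonal period of 7.

7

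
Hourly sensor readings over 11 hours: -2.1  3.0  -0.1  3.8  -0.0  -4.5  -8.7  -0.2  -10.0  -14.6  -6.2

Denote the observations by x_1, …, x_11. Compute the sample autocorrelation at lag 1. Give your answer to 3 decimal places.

0.441

Mean x̄ = (-2.1 + 3.0 − 0.1 + 3.8 − 0.0 − 4.5 − 8.7 − 0.2 − 10.0 − 14.6 − 6.2)/11 = -3.6000
Numerator Σ_{t=1}^{10}(x_t−x̄)(x_{t+1}−x̄) = 146.7900
Denominator Σ(x_t−x̄)² = 332.8800
r_1 = 146.7900 / 332.8800 = 0.441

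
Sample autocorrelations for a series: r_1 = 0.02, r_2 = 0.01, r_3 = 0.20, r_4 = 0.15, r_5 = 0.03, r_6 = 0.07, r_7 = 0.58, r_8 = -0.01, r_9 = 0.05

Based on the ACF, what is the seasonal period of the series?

7

The largest autocorrelation is r_7 = 0.58; the remaining lags stay at or below 0.20.
The dominant spike at lag 7 indicates a seasonal period of 7.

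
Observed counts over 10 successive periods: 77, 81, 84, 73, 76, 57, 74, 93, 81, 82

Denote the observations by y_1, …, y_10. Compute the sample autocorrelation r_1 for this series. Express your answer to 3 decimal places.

Mean ȳ = (77 + 81 + 84 + 73 + 76 + 57 + 74 + 93 + 81 + 82)/10 = 77.8000
Numerator Σ_{t=1}^{9}(y_t−ȳ)(y_{t+1}−ȳ) = 116.9600
Denominator Σ(y_t−ȳ)² = 781.6000
r_1 = 116.9600 / 781.6000 = 0.150

0.150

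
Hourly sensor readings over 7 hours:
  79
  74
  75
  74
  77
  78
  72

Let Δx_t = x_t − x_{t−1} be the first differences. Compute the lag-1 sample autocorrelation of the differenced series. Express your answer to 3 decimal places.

-0.134

First differences Δx: -5, 1, -1, 3, 1, -6
Mean of differences = -1.1667
Numerator Σ(Δx_t−Δx̄)(Δx_{t+1}−Δx̄) = -8.6944
Denominator Σ(Δx_t−Δx̄)² = 64.8333
r_1(Δx) = -8.6944 / 64.8333 = -0.134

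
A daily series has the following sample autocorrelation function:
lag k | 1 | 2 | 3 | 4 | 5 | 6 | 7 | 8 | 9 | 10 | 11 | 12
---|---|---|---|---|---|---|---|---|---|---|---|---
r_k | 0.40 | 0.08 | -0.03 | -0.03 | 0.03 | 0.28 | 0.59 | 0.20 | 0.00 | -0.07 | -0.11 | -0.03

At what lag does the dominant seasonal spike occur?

The largest autocorrelation is r_7 = 0.59; the remaining lags stay at or below 0.40. The elevated value at lag 1 (0.40), dropping to 0.08 at lag 2, reflects decaying short-term dependence rather than seasonality.
The dominant spike at lag 7 indicates a seasonal period of 7.

7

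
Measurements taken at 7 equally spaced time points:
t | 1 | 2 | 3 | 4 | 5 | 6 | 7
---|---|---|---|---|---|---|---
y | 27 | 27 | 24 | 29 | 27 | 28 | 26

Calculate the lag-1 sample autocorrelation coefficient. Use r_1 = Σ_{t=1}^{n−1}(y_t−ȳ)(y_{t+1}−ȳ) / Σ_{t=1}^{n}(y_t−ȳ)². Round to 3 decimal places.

Mean ȳ = (27 + 27 + 24 + 29 + 27 + 28 + 26)/7 = 26.8571
Σ(y_t−ȳ)(y_{t+1}−ȳ) = (0.0204) + (-0.4082) + (-6.1224) + (0.3061) + (0.1633) + (-0.9796) = -7.0204
Denominator Σ(y_t−ȳ)² = 14.8571
r_1 = -7.0204 / 14.8571 = -0.473

-0.473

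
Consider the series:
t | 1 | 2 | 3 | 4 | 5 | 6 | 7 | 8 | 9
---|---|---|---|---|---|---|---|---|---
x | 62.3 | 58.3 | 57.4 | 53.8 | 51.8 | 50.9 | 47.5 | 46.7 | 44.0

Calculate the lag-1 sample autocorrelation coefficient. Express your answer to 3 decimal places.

Mean x̄ = (62.3 + 58.3 + 57.4 + 53.8 + 51.8 + 50.9 + 47.5 + 46.7 + 44.0)/9 = 52.5222
Numerator Σ_{t=1}^{8}(x_t−x̄)(x_{t+1}−x̄) = 178.1640
Denominator Σ(x_t−x̄)² = 289.3156
r_1 = 178.1640 / 289.3156 = 0.616

0.616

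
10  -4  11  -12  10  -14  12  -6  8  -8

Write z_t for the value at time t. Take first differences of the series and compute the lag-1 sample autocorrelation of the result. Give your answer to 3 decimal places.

-0.916

First differences Δz: -14, 15, -23, 22, -24, 26, -18, 14, -16
Mean of differences = -2.0000
Numerator Σ(Δz_t−Δz̄)(Δz_{t+1}−Δz̄) = -3137.0000
Denominator Σ(Δz_t−Δz̄)² = 3426.0000
r_1(Δz) = -3137.0000 / 3426.0000 = -0.916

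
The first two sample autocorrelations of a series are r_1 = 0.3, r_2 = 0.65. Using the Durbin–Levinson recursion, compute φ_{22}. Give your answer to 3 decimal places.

φ_{22} = (r_2 − r_1²) / (1 − r_1²)
r_1² = (0.3)² = 0.09
Numerator = 0.65 − 0.0900 = 0.5600; denominator = 1 − 0.0900 = 0.9100
φ_{22} = 0.5600 / 0.9100 = 0.615

0.615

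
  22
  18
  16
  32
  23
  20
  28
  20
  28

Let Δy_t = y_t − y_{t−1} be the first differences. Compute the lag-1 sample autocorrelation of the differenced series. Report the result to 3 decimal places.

First differences Δy: -4, -2, 16, -9, -3, 8, -8, 8
Mean of differences = 0.7500
Numerator Σ(Δy_t−Δȳ)(Δy_{t+1}−Δȳ) = -295.0625
Denominator Σ(Δy_t−Δȳ)² = 553.5000
r_1(Δy) = -295.0625 / 553.5000 = -0.533

-0.533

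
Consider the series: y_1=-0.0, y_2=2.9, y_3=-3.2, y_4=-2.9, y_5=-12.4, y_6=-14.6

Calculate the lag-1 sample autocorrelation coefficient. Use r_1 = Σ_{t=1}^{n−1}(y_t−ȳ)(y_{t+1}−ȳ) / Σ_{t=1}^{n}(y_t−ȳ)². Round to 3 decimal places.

Mean ȳ = (-0.0 + 2.9 − 3.2 − 2.9 − 12.4 − 14.6)/6 = -5.0333
Deviations from mean: 5.0333, 7.9333, 1.8333, 2.1333, -7.3667, -9.5667
Σ(y_t−ȳ)(y_{t+1}−ȳ) = (39.9311) + (14.5444) + (3.9111) + (-15.7156) + (70.4744) = 113.1456
Denominator Σ(y_t−ȳ)² = 241.9733
r_1 = 113.1456 / 241.9733 = 0.468

0.468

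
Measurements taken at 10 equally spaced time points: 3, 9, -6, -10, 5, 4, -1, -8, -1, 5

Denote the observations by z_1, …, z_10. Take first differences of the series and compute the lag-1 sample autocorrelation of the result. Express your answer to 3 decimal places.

First differences Δz: 6, -15, -4, 15, -1, -5, -7, 7, 6
Mean of differences = 0.2222
Numerator Σ(Δz_t−Δz̄)(Δz_{t+1}−Δz̄) = -69.8272
Denominator Σ(Δz_t−Δz̄)² = 661.5556
r_1(Δz) = -69.8272 / 661.5556 = -0.106

-0.106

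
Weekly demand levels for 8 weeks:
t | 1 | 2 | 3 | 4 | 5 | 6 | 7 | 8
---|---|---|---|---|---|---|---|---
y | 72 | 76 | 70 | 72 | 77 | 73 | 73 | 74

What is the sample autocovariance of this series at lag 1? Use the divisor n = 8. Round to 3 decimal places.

-1.783

Mean ȳ = (72 + 76 + 70 + 72 + 77 + 73 + 73 + 74)/8 = 73.3750
Σ_{t=1}^{7}(y_t−ȳ)(y_{t+1}−ȳ) = -14.2656
γ_1 = -14.2656 / 8 = -1.783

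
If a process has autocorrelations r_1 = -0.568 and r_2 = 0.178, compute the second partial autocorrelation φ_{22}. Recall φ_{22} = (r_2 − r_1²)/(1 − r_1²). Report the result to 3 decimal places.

-0.214

φ_{22} = (r_2 − r_1²) / (1 − r_1²)
r_1² = (-0.568)² = 0.322624
Numerator = 0.178 − 0.3226 = -0.1446; denominator = 1 − 0.3226 = 0.6774
φ_{22} = -0.1446 / 0.6774 = -0.214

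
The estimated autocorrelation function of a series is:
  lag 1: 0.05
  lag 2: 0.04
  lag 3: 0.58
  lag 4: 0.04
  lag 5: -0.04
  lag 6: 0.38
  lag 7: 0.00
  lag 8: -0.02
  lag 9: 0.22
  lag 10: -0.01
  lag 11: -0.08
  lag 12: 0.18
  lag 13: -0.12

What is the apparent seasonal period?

The largest autocorrelation is r_3 = 0.58, with weaker echoes at lags 6 (0.38), 9 (0.22) and 12 (0.18); the remaining lags stay at or below 0.05.
The dominant spike at lag 3 indicates a seasonal period of 3.

3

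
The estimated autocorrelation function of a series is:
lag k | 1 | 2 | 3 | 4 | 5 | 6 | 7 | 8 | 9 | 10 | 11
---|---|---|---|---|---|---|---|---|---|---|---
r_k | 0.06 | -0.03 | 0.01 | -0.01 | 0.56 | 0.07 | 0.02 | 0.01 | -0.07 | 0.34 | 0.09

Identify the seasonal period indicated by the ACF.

5

The largest autocorrelation is r_5 = 0.56, with a weaker echo at lag 10 (0.34); the remaining lags stay at or below 0.09.
The dominant spike at lag 5 indicates a seasonal period of 5.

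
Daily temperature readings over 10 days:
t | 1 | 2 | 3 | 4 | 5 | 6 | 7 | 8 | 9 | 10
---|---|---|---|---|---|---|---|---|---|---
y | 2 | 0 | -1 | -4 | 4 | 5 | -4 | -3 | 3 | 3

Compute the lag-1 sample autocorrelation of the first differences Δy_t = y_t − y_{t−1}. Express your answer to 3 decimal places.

-0.119

First differences Δy: -2, -1, -3, 8, 1, -9, 1, 6, 0
Mean of differences = 0.1111
Numerator Σ(Δy_t−Δȳ)(Δy_{t+1}−Δȳ) = -23.3457
Denominator Σ(Δy_t−Δȳ)² = 196.8889
r_1(Δy) = -23.3457 / 196.8889 = -0.119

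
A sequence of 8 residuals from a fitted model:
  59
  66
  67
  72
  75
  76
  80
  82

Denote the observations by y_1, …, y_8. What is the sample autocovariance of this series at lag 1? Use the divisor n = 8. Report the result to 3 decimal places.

28.936

Mean ȳ = (59 + 66 + 67 + 72 + 75 + 76 + 80 + 82)/8 = 72.1250
Deviations: -13.1250, -6.1250, -5.1250, -0.1250, 2.8750, 3.8750, 7.8750, 9.8750
Σ_{t=1}^{7}(y_t−ȳ)(y_{t+1}−ȳ) = 231.4844
γ_1 = 231.4844 / 8 = 28.936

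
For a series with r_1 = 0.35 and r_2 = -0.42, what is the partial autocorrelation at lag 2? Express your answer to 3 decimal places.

φ_{22} = (r_2 − r_1²) / (1 − r_1²)
r_1² = (0.35)² = 0.1225
Numerator = -0.42 − 0.1225 = -0.5425; denominator = 1 − 0.1225 = 0.8775
φ_{22} = -0.5425 / 0.8775 = -0.618

-0.618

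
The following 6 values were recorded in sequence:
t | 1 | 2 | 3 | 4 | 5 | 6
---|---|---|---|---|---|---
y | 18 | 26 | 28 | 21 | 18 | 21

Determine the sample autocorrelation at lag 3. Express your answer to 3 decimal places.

-0.209

Mean ȳ = (18 + 26 + 28 + 21 + 18 + 21)/6 = 22.0000
Numerator Σ_{t=1}^{3}(y_t−ȳ)(y_{t+3}−ȳ) = -18.0000
Denominator Σ(y_t−ȳ)² = 86.0000
r_3 = -18.0000 / 86.0000 = -0.209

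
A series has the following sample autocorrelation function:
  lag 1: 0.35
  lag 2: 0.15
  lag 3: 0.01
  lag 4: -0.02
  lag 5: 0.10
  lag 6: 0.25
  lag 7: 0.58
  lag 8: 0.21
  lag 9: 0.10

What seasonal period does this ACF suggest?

7

The largest autocorrelation is r_7 = 0.58; the remaining lags stay at or below 0.35. The elevated value at lag 1 (0.35), dropping to 0.15 at lag 2, reflects decaying short-term dependence rather than seasonality.
The dominant spike at lag 7 indicates a seasonal period of 7.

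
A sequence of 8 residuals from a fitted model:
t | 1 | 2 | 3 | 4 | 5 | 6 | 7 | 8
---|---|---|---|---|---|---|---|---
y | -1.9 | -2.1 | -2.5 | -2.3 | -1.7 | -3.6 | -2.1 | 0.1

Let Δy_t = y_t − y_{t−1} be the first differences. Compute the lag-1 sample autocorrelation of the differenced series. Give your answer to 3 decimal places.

-0.061

First differences Δy: -0.2, -0.4, 0.2, 0.6, -1.9, 1.5, 2.2
Mean of differences = 0.2857
Numerator Σ(Δy_t−Δȳ)(Δy_{t+1}−Δȳ) = -0.6516
Denominator Σ(Δy_t−Δȳ)² = 10.7286
r_1(Δy) = -0.6516 / 10.7286 = -0.061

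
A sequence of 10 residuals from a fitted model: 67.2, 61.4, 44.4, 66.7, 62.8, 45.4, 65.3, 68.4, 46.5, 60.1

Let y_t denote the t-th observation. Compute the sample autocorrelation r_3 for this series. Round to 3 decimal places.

0.642

Mean ȳ = (67.2 + 61.4 + 44.4 + 66.7 + 62.8 + 45.4 + 65.3 + 68.4 + 46.5 + 60.1)/10 = 58.8200
Numerator Σ_{t=1}^{7}(y_t−ȳ)(y_{t+3}−ȳ) = 532.6388
Denominator Σ(y_t−ȳ)² = 830.0360
r_3 = 532.6388 / 830.0360 = 0.642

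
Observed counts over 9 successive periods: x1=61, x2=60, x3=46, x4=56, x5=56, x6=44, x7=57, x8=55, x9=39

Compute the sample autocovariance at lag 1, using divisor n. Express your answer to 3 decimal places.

-9.679

Mean x̄ = (61 + 60 + 46 + 56 + 56 + 44 + 57 + 55 + 39)/9 = 52.6667
Σ_{t=1}^{8}(x_t−x̄)(x_{t+1}−x̄) = -87.1111
γ_1 = -87.1111 / 9 = -9.679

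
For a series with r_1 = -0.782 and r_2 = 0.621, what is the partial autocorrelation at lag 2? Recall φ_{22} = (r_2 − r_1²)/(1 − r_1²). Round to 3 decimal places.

φ_{22} = (r_2 − r_1²) / (1 − r_1²)
r_1² = (-0.782)² = 0.611524
Numerator = 0.621 − 0.6115 = 0.0095; denominator = 1 − 0.6115 = 0.3885
φ_{22} = 0.0095 / 0.3885 = 0.024

0.024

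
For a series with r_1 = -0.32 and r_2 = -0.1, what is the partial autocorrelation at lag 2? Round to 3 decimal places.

-0.225

φ_{22} = (r_2 − r_1²) / (1 − r_1²)
r_1² = (-0.32)² = 0.1024
Numerator = -0.1 − 0.1024 = -0.2024; denominator = 1 − 0.1024 = 0.8976
φ_{22} = -0.2024 / 0.8976 = -0.225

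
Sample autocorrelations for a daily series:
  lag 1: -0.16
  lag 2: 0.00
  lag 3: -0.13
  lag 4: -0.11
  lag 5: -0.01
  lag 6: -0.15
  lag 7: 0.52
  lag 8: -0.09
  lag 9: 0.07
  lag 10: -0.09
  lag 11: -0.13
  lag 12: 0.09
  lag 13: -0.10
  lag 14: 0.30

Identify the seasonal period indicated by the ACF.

7

The largest autocorrelation is r_7 = 0.52, with a weaker echo at lag 14 (0.30); the remaining lags stay at or below 0.09.
The dominant spike at lag 7 indicates a seasonal period of 7.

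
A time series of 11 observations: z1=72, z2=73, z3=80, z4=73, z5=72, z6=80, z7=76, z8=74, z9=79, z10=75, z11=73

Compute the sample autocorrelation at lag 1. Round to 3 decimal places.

-0.249

Mean z̄ = (72 + 73 + 80 + 73 + 72 + 80 + 76 + 74 + 79 + 75 + 73)/11 = 75.1818
Numerator Σ_{t=1}^{10}(z_t−z̄)(z_{t+1}−z̄) = -24.3058
Denominator Σ(z_t−z̄)² = 97.6364
r_1 = -24.3058 / 97.6364 = -0.249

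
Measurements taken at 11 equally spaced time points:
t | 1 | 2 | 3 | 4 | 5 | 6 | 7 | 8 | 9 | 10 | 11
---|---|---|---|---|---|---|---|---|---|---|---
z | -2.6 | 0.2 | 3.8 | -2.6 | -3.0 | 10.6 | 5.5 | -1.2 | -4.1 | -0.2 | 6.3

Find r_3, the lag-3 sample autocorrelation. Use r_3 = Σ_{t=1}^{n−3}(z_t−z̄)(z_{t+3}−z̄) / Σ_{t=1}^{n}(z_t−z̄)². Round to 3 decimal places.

-0.140

Mean z̄ = (-2.6 + 0.2 + 3.8 − 2.6 − 3.0 + 10.6 + 5.5 − 1.2 − 4.1 − 0.2 + 6.3)/11 = 1.1545
Numerator Σ_{t=1}^{8}(z_t−z̄)(z_{t+3}−z̄) = -31.1162
Denominator Σ(z_t−z̄)² = 222.9273
r_3 = -31.1162 / 222.9273 = -0.140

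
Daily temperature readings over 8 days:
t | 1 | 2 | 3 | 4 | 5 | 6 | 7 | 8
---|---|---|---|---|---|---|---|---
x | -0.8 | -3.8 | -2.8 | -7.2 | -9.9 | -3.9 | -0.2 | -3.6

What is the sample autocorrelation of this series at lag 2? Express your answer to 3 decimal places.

-0.375

Mean x̄ = (-0.8 − 3.8 − 2.8 − 7.2 − 9.9 − 3.9 − 0.2 − 3.6)/8 = -4.0250
Deviations from mean: 3.2250, 0.2250, 1.2250, -3.1750, -5.8750, 0.1250, 3.8250, 0.4250
Numerator Σ_{t=1}^{6}(x_t−x̄)(x_{t+2}−x̄) = -26.7763
Denominator Σ(x_t−x̄)² = 71.3750
r_2 = -26.7763 / 71.3750 = -0.375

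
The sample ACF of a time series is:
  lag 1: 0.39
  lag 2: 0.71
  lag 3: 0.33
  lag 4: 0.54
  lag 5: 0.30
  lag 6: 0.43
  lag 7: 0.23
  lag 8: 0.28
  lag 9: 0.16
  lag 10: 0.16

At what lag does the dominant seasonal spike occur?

The largest autocorrelation is r_2 = 0.71, with weaker echoes at lags 4 (0.54) and 6 (0.43); the remaining lags stay at or below 0.39.
The dominant spike at lag 2 indicates a seasonal period of 2.

2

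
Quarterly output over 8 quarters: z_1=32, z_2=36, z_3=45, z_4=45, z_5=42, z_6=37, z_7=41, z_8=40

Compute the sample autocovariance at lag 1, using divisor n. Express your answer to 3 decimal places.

4.930

Mean z̄ = (32 + 36 + 45 + 45 + 42 + 37 + 41 + 40)/8 = 39.7500
Deviations: -7.7500, -3.7500, 5.2500, 5.2500, 2.2500, -2.7500, 1.2500, 0.2500
Σ_{t=1}^{7}(z_t−z̄)(z_{t+1}−z̄) = 39.4375
γ_1 = 39.4375 / 8 = 4.930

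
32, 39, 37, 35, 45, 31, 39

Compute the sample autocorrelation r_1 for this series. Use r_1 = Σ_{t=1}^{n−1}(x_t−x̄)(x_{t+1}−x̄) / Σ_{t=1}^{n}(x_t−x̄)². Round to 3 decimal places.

-0.626

Mean x̄ = (32 + 39 + 37 + 35 + 45 + 31 + 39)/7 = 36.8571
Numerator Σ_{t=1}^{6}(x_t−x̄)(x_{t+1}−x̄) = -85.7347
Denominator Σ(x_t−x̄)² = 136.8571
r_1 = -85.7347 / 136.8571 = -0.626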